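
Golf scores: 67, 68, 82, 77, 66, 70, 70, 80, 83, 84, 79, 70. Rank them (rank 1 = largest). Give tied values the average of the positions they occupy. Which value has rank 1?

84

Sorted (descending): 84, 83, 82, 80, 79, 77, 70, 70, 70, 68, 67, 66
The 3 values of 70 occupy positions 7–9 → average rank 8.
Rank 1 → value 84.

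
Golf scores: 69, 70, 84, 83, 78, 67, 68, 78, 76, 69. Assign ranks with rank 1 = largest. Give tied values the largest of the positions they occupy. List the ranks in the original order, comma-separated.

Sorted (descending): 84, 83, 78, 78, 76, 70, 69, 69, 68, 67
The 2 values of 78 occupy positions 3–4 → each gets rank 4.
The 2 values of 69 occupy positions 7–8 → each gets rank 8.

8, 6, 1, 2, 4, 10, 9, 4, 5, 8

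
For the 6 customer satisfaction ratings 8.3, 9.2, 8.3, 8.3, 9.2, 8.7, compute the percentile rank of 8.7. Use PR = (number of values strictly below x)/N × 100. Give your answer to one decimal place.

50.0

N = 6.
Strictly below 8.7: 3. Equal to 8.7: 1.
PR = 3/6 × 100 = 50.0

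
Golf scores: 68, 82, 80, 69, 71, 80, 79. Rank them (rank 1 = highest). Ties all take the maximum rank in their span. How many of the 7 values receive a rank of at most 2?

1

Sorted (descending): 82, 80, 80, 79, 71, 69, 68
The 2 values of 80 occupy positions 2–3 → each gets rank 3.
Ranks ≤ 2: {1} → 1 value.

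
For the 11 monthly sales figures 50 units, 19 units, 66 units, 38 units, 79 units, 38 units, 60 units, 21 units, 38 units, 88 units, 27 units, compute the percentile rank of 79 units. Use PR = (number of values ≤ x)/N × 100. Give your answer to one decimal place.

90.9

N = 11.
Strictly below 79: 9. Equal to 79: 1.
PR = 10/11 × 100 = 90.9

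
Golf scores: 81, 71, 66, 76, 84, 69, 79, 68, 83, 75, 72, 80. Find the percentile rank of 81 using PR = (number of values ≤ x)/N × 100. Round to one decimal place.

83.3

N = 12.
Strictly below 81: 9. Equal to 81: 1.
PR = 10/12 × 100 = 83.3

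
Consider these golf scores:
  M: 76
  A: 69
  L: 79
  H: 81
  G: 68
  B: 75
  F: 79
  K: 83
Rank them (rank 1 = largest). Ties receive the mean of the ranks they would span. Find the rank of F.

3.5

Sorted (descending): 83, 81, 79, 79, 76, 75, 69, 68
The 2 values of 79 occupy positions 3–4 → average rank (3+4)/2 = 3.5.
F has value 79 → rank 3.5.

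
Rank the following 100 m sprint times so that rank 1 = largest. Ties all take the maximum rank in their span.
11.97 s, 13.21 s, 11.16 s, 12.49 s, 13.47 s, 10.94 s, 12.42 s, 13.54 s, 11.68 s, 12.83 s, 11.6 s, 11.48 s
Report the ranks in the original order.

7, 3, 11, 5, 2, 12, 6, 1, 8, 4, 9, 10

Sorted (descending): 13.54, 13.47, 13.21, 12.83, 12.49, 12.42, 11.97, 11.68, 11.6, 11.48, 11.16, 10.94
No ties — each value takes its position as its rank.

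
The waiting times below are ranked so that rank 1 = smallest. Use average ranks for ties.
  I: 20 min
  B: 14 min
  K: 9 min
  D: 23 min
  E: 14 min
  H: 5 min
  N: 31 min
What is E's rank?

Sorted (ascending): 5, 9, 14, 14, 20, 23, 31
The 2 values of 14 occupy positions 3–4 → average rank (3+4)/2 = 3.5.
E has value 14 min → rank 3.5.

3.5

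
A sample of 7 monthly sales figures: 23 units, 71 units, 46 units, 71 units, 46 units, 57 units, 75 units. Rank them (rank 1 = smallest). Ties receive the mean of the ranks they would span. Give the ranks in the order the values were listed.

Sorted (ascending): 23, 46, 46, 57, 71, 71, 75
The 2 values of 46 occupy positions 2–3 → average rank (2+3)/2 = 2.5.
The 2 values of 71 occupy positions 5–6 → average rank (5+6)/2 = 5.5.

1, 5.5, 2.5, 5.5, 2.5, 4, 7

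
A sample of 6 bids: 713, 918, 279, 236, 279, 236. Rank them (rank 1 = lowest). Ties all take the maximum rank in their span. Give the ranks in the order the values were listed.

Sorted (ascending): 236, 236, 279, 279, 713, 918
The 2 values of 236 occupy positions 1–2 → each gets rank 2.
The 2 values of 279 occupy positions 3–4 → each gets rank 4.

5, 6, 4, 2, 4, 2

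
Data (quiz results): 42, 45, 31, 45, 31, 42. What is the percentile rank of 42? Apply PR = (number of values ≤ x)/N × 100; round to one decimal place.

N = 6.
Strictly below 42: 2. Equal to 42: 2.
PR = 4/6 × 100 = 66.7

66.7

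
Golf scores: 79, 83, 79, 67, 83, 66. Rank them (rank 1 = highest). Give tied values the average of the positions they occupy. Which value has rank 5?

67

Sorted (descending): 83, 83, 79, 79, 67, 66
The 2 values of 83 occupy positions 1–2 → average rank (1+2)/2 = 1.5.
The 2 values of 79 occupy positions 3–4 → average rank (3+4)/2 = 3.5.
Rank 5 → value 67.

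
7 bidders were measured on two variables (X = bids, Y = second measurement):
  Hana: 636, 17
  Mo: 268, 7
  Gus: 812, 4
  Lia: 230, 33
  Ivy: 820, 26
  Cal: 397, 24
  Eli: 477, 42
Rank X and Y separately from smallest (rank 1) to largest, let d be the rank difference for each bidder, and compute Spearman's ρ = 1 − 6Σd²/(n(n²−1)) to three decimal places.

-0.214

Ranks of variable 1: 5, 2, 6, 1, 7, 3, 4
Ranks of variable 2: 3, 2, 1, 6, 5, 4, 7
d = r₁ − r₂: 2, 0, 5, -5, 2, -1, -3
d²: 4, 0, 25, 25, 4, 1, 9; Σd² = 68
ρ = 1 − 6·68/(7·48) = 1 − 408/336 = -0.214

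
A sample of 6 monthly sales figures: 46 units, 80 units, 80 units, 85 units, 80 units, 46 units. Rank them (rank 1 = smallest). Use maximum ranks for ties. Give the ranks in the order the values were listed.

Sorted (ascending): 46, 46, 80, 80, 80, 85
The 2 values of 46 occupy positions 1–2 → each gets rank 2.
The 3 values of 80 occupy positions 3–5 → each gets rank 5.

2, 5, 5, 6, 5, 2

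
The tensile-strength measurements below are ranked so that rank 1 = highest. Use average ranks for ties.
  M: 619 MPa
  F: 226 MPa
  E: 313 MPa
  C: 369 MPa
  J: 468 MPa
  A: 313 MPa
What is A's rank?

4.5

Sorted (descending): 619, 468, 369, 313, 313, 226
The 2 values of 313 occupy positions 4–5 → average rank (4+5)/2 = 4.5.
A has value 313 MPa → rank 4.5.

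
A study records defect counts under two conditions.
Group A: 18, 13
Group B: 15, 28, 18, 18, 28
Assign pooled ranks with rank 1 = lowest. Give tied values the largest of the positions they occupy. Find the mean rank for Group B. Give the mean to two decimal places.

5.20

Sorted (ascending): 13, 15, 18, 18, 18, 28, 28
The 3 values of 18 occupy positions 3–5 → each gets rank 5.
The 2 values of 28 occupy positions 6–7 → each gets rank 7.
Group B values → pooled ranks: 15→2, 28→7, 18→5, 18→5, 28→7
Mean rank = (2 + 7 + 5 + 5 + 7) / 5 = 5.20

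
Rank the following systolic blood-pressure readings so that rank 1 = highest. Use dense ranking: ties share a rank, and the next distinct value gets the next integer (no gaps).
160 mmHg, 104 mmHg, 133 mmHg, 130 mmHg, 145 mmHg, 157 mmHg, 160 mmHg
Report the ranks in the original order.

Sorted (descending): 160, 160, 157, 145, 133, 130, 104
The 2 values of 160 share dense rank 1.
Remaining distinct values take the next consecutive integers.

1, 6, 4, 5, 3, 2, 1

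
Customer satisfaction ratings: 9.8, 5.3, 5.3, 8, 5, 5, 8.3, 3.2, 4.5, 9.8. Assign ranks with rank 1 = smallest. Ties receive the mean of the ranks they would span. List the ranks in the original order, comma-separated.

9.5, 5.5, 5.5, 7, 3.5, 3.5, 8, 1, 2, 9.5

Sorted (ascending): 3.2, 4.5, 5, 5, 5.3, 5.3, 8, 8.3, 9.8, 9.8
The 2 values of 5 occupy positions 3–4 → average rank (3+4)/2 = 3.5.
The 2 values of 5.3 occupy positions 5–6 → average rank (5+6)/2 = 5.5.
The 2 values of 9.8 occupy positions 9–10 → average rank (9+10)/2 = 9.5.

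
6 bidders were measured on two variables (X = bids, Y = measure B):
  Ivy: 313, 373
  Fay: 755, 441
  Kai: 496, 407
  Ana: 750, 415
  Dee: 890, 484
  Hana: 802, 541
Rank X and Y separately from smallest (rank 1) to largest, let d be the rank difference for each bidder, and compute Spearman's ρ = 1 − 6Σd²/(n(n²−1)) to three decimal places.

0.943

Ranks of variable 1: 1, 4, 2, 3, 6, 5
Ranks of variable 2: 1, 4, 2, 3, 5, 6
d = r₁ − r₂: 0, 0, 0, 0, 1, -1
d²: 0, 0, 0, 0, 1, 1; Σd² = 2
ρ = 1 − 6·2/(6·35) = 1 − 12/210 = 0.943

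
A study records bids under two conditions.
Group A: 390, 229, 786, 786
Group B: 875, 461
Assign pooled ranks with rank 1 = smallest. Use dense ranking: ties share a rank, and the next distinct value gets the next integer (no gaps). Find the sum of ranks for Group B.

Sorted (ascending): 229, 390, 461, 786, 786, 875
The 2 values of 786 share dense rank 4.
Remaining distinct values take the next consecutive integers.
Group B values → pooled ranks: 875→5, 461→3
Rank sum = 5 + 3 = 8

8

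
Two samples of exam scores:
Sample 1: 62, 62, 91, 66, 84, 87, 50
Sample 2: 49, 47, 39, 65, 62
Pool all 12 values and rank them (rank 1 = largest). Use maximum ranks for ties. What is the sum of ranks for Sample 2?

46

Sorted (descending): 91, 87, 84, 66, 65, 62, 62, 62, 50, 49, 47, 39
The 3 values of 62 occupy positions 6–8 → each gets rank 8.
Sample 2 values → pooled ranks: 49→10, 47→11, 39→12, 65→5, 62→8
Rank sum = 10 + 11 + 12 + 5 + 8 = 46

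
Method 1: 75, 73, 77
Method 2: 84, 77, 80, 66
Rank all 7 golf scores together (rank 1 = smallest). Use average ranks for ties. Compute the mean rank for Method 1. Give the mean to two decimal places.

3.17

Sorted (ascending): 66, 73, 75, 77, 77, 80, 84
The 2 values of 77 occupy positions 4–5 → average rank (4+5)/2 = 4.5.
Method 1 values → pooled ranks: 75→3, 73→2, 77→4.5
Mean rank = (3 + 2 + 4.5) / 3 = 3.17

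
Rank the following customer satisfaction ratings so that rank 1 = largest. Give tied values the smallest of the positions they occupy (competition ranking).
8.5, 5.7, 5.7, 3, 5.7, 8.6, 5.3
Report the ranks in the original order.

2, 3, 3, 7, 3, 1, 6

Sorted (descending): 8.6, 8.5, 5.7, 5.7, 5.7, 5.3, 3
The 3 values of 5.7 occupy positions 3–5 → each gets rank 3.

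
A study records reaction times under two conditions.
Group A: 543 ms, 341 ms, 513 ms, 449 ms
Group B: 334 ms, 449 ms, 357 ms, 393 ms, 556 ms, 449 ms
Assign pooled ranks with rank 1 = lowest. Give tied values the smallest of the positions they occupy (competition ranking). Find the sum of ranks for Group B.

Sorted (ascending): 334, 341, 357, 393, 449, 449, 449, 513, 543, 556
The 3 values of 449 occupy positions 5–7 → each gets rank 5.
Group B values → pooled ranks: 334→1, 449→5, 357→3, 393→4, 556→10, 449→5
Rank sum = 1 + 5 + 3 + 4 + 10 + 5 = 28

28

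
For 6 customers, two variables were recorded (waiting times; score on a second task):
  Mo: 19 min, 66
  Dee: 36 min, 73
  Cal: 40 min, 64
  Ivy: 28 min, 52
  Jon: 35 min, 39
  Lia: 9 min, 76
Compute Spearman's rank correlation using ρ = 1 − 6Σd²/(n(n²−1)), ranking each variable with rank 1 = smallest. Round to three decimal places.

-0.371

Ranks of variable 1: 2, 5, 6, 3, 4, 1
Ranks of variable 2: 4, 5, 3, 2, 1, 6
d = r₁ − r₂: -2, 0, 3, 1, 3, -5
d²: 4, 0, 9, 1, 9, 25; Σd² = 48
ρ = 1 − 6·48/(6·35) = 1 − 288/210 = -0.371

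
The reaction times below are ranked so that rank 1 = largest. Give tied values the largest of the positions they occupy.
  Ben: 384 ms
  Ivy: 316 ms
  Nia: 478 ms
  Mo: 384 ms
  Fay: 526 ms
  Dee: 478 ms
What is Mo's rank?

5

Sorted (descending): 526, 478, 478, 384, 384, 316
The 2 values of 478 occupy positions 2–3 → each gets rank 3.
The 2 values of 384 occupy positions 4–5 → each gets rank 5.
Mo has value 384 ms → rank 5.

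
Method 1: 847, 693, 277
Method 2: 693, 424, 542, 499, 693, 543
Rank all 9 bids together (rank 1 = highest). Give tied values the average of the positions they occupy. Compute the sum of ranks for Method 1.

13

Sorted (descending): 847, 693, 693, 693, 543, 542, 499, 424, 277
The 3 values of 693 occupy positions 2–4 → average rank 3.
Method 1 values → pooled ranks: 847→1, 693→3, 277→9
Rank sum = 1 + 3 + 9 = 13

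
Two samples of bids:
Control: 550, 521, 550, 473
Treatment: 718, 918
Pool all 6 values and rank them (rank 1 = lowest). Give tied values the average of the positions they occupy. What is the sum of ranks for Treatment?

Sorted (ascending): 473, 521, 550, 550, 718, 918
The 2 values of 550 occupy positions 3–4 → average rank (3+4)/2 = 3.5.
Treatment values → pooled ranks: 718→5, 918→6
Rank sum = 5 + 6 = 11

11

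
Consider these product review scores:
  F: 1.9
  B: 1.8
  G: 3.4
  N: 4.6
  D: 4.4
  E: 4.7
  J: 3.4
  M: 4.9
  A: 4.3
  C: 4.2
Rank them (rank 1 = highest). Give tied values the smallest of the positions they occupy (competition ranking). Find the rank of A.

Sorted (descending): 4.9, 4.7, 4.6, 4.4, 4.3, 4.2, 3.4, 3.4, 1.9, 1.8
The 2 values of 3.4 occupy positions 7–8 → each gets rank 7.
A has value 4.3 → rank 5.

5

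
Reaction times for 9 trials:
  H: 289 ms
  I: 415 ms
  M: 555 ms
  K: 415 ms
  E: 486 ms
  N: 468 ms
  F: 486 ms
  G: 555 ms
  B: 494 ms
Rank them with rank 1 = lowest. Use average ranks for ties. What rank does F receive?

5.5

Sorted (ascending): 289, 415, 415, 468, 486, 486, 494, 555, 555
The 2 values of 415 occupy positions 2–3 → average rank (2+3)/2 = 2.5.
The 2 values of 486 occupy positions 5–6 → average rank (5+6)/2 = 5.5.
The 2 values of 555 occupy positions 8–9 → average rank (8+9)/2 = 8.5.
F has value 486 ms → rank 5.5.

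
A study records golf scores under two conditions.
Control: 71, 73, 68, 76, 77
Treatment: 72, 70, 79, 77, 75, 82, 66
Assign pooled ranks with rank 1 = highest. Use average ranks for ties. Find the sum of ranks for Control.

Sorted (descending): 82, 79, 77, 77, 76, 75, 73, 72, 71, 70, 68, 66
The 2 values of 77 occupy positions 3–4 → average rank (3+4)/2 = 3.5.
Control values → pooled ranks: 71→9, 73→7, 68→11, 76→5, 77→3.5
Rank sum = 9 + 7 + 11 + 5 + 3.5 = 35.5

35.5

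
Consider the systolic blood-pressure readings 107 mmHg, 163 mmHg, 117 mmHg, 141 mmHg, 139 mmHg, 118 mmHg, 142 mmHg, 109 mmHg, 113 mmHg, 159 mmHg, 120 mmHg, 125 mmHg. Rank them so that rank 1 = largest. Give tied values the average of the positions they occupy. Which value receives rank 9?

Sorted (descending): 163, 159, 142, 141, 139, 125, 120, 118, 117, 113, 109, 107
No ties — each value takes its position as its rank.
Rank 9 → value 117.

117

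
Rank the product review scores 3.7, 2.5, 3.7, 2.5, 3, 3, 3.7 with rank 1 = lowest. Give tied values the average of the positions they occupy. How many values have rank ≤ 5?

4

Sorted (ascending): 2.5, 2.5, 3, 3, 3.7, 3.7, 3.7
The 2 values of 2.5 occupy positions 1–2 → average rank (1+2)/2 = 1.5.
The 2 values of 3 occupy positions 3–4 → average rank (3+4)/2 = 3.5.
The 3 values of 3.7 occupy positions 5–7 → average rank 6.
Ranks ≤ 5: {1.5, 1.5, 3.5, 3.5} → 4 values.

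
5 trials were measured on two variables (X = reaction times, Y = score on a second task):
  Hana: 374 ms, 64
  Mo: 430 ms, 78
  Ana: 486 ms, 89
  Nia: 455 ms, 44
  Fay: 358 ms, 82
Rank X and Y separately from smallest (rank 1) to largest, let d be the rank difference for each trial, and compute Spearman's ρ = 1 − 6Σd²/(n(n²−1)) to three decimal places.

Ranks of variable 1: 2, 3, 5, 4, 1
Ranks of variable 2: 2, 3, 5, 1, 4
d = r₁ − r₂: 0, 0, 0, 3, -3
d²: 0, 0, 0, 9, 9; Σd² = 18
ρ = 1 − 6·18/(5·24) = 1 − 108/120 = 0.100

0.100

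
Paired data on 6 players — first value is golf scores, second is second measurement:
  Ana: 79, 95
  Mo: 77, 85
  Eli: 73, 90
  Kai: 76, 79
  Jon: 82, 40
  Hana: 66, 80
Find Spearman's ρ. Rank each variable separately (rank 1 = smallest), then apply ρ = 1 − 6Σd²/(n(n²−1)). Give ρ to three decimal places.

Ranks of variable 1: 5, 4, 2, 3, 6, 1
Ranks of variable 2: 6, 4, 5, 2, 1, 3
d = r₁ − r₂: -1, 0, -3, 1, 5, -2
d²: 1, 0, 9, 1, 25, 4; Σd² = 40
ρ = 1 − 6·40/(6·35) = 1 − 240/210 = -0.143

-0.143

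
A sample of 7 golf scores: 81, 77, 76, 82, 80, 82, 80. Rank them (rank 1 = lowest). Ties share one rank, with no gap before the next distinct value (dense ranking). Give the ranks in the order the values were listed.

Sorted (ascending): 76, 77, 80, 80, 81, 82, 82
The 2 values of 80 share dense rank 3.
The 2 values of 82 share dense rank 5.
Remaining distinct values take the next consecutive integers.

4, 2, 1, 5, 3, 5, 3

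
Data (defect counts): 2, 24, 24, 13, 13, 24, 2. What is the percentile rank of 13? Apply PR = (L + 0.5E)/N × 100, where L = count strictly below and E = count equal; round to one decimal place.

42.9

N = 7.
Strictly below 13: 2. Equal to 13: 2.
PR = (2 + 0.5·2)/7 × 100 = 42.9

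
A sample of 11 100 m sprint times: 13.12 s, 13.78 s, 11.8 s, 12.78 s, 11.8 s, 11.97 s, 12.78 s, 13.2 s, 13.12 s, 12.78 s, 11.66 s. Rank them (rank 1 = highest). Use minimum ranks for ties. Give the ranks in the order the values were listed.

3, 1, 9, 5, 9, 8, 5, 2, 3, 5, 11

Sorted (descending): 13.78, 13.2, 13.12, 13.12, 12.78, 12.78, 12.78, 11.97, 11.8, 11.8, 11.66
The 2 values of 13.12 occupy positions 3–4 → each gets rank 3.
The 3 values of 12.78 occupy positions 5–7 → each gets rank 5.
The 2 values of 11.8 occupy positions 9–10 → each gets rank 9.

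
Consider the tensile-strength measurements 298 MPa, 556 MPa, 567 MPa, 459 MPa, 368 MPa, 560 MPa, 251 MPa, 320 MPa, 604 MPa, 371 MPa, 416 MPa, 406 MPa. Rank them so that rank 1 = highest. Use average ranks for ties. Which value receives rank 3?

560

Sorted (descending): 604, 567, 560, 556, 459, 416, 406, 371, 368, 320, 298, 251
No ties — each value takes its position as its rank.
Rank 3 → value 560.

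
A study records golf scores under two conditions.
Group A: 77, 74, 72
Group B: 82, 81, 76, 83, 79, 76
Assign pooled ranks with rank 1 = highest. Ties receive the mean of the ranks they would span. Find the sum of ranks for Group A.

Sorted (descending): 83, 82, 81, 79, 77, 76, 76, 74, 72
The 2 values of 76 occupy positions 6–7 → average rank (6+7)/2 = 6.5.
Group A values → pooled ranks: 77→5, 74→8, 72→9
Rank sum = 5 + 8 + 9 = 22

22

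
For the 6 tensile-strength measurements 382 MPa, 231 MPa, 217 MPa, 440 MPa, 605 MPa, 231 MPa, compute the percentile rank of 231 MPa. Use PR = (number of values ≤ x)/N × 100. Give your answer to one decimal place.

N = 6.
Strictly below 231: 1. Equal to 231: 2.
PR = 3/6 × 100 = 50.0

50.0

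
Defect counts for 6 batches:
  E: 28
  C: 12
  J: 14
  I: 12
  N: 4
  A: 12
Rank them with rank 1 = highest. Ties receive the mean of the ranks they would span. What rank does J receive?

Sorted (descending): 28, 14, 12, 12, 12, 4
The 3 values of 12 occupy positions 3–5 → average rank 4.
J has value 14 → rank 2.

2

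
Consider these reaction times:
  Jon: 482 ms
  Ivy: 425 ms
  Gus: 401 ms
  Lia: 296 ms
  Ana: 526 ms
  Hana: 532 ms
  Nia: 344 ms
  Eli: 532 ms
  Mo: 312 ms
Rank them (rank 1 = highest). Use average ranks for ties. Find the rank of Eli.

1.5

Sorted (descending): 532, 532, 526, 482, 425, 401, 344, 312, 296
The 2 values of 532 occupy positions 1–2 → average rank (1+2)/2 = 1.5.
Eli has value 532 ms → rank 1.5.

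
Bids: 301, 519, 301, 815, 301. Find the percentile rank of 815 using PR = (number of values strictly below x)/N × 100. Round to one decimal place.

80.0

N = 5.
Strictly below 815: 4. Equal to 815: 1.
PR = 4/5 × 100 = 80.0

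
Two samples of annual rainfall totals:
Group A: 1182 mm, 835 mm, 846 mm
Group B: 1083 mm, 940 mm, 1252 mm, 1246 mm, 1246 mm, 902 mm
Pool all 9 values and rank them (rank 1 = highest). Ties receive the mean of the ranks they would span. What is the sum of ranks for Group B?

Sorted (descending): 1252, 1246, 1246, 1182, 1083, 940, 902, 846, 835
The 2 values of 1246 occupy positions 2–3 → average rank (2+3)/2 = 2.5.
Group B values → pooled ranks: 1083→5, 940→6, 1252→1, 1246→2.5, 1246→2.5, 902→7
Rank sum = 5 + 6 + 1 + 2.5 + 2.5 + 7 = 24

24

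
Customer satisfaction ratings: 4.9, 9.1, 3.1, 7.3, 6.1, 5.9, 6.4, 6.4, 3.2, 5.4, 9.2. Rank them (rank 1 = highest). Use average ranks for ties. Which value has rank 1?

Sorted (descending): 9.2, 9.1, 7.3, 6.4, 6.4, 6.1, 5.9, 5.4, 4.9, 3.2, 3.1
The 2 values of 6.4 occupy positions 4–5 → average rank (4+5)/2 = 4.5.
Rank 1 → value 9.2.

9.2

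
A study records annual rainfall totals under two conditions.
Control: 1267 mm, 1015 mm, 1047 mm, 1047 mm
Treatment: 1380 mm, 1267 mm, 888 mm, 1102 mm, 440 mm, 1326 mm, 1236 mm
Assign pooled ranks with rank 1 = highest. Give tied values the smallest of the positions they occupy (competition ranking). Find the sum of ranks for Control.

26

Sorted (descending): 1380, 1326, 1267, 1267, 1236, 1102, 1047, 1047, 1015, 888, 440
The 2 values of 1267 occupy positions 3–4 → each gets rank 3.
The 2 values of 1047 occupy positions 7–8 → each gets rank 7.
Control values → pooled ranks: 1267→3, 1015→9, 1047→7, 1047→7
Rank sum = 3 + 9 + 7 + 7 = 26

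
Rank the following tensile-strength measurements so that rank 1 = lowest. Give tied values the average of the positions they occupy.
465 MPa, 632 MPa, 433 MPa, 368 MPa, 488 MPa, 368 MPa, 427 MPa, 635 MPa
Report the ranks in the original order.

5, 7, 4, 1.5, 6, 1.5, 3, 8

Sorted (ascending): 368, 368, 427, 433, 465, 488, 632, 635
The 2 values of 368 occupy positions 1–2 → average rank (1+2)/2 = 1.5.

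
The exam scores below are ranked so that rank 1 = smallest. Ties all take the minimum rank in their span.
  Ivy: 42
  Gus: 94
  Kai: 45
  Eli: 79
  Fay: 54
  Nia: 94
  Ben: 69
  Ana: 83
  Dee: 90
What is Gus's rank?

Sorted (ascending): 42, 45, 54, 69, 79, 83, 90, 94, 94
The 2 values of 94 occupy positions 8–9 → each gets rank 8.
Gus has value 94 → rank 8.

8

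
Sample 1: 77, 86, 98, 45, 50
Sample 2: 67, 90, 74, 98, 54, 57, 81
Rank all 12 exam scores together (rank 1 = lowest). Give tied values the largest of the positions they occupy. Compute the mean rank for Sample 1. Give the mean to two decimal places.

Sorted (ascending): 45, 50, 54, 57, 67, 74, 77, 81, 86, 90, 98, 98
The 2 values of 98 occupy positions 11–12 → each gets rank 12.
Sample 1 values → pooled ranks: 77→7, 86→9, 98→12, 45→1, 50→2
Mean rank = (7 + 9 + 12 + 1 + 2) / 5 = 6.20

6.20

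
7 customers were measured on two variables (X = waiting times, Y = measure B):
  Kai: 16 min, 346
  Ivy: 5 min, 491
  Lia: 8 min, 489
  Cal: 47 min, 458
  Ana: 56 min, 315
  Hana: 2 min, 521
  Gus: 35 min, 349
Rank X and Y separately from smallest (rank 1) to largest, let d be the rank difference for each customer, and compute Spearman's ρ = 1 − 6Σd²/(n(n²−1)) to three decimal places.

Ranks of variable 1: 4, 2, 3, 6, 7, 1, 5
Ranks of variable 2: 2, 6, 5, 4, 1, 7, 3
d = r₁ − r₂: 2, -4, -2, 2, 6, -6, 2
d²: 4, 16, 4, 4, 36, 36, 4; Σd² = 104
ρ = 1 − 6·104/(7·48) = 1 − 624/336 = -0.857

-0.857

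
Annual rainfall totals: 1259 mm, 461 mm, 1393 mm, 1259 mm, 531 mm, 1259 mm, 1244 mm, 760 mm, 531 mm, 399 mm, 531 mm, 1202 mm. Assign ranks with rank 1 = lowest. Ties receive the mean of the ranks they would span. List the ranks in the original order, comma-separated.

Sorted (ascending): 399, 461, 531, 531, 531, 760, 1202, 1244, 1259, 1259, 1259, 1393
The 3 values of 531 occupy positions 3–5 → average rank 4.
The 3 values of 1259 occupy positions 9–11 → average rank 10.

10, 2, 12, 10, 4, 10, 8, 6, 4, 1, 4, 7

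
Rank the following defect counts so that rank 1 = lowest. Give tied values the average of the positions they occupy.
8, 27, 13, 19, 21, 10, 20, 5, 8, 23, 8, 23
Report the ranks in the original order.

3, 12, 6, 7, 9, 5, 8, 1, 3, 10.5, 3, 10.5

Sorted (ascending): 5, 8, 8, 8, 10, 13, 19, 20, 21, 23, 23, 27
The 3 values of 8 occupy positions 2–4 → average rank 3.
The 2 values of 23 occupy positions 10–11 → average rank (10+11)/2 = 10.5.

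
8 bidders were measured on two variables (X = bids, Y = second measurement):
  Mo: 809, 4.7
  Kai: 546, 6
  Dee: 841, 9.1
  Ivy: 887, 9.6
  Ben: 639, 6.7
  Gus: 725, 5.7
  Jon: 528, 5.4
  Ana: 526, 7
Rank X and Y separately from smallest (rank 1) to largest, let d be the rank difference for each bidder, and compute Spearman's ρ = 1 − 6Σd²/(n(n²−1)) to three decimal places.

0.333

Ranks of variable 1: 6, 3, 7, 8, 4, 5, 2, 1
Ranks of variable 2: 1, 4, 7, 8, 5, 3, 2, 6
d = r₁ − r₂: 5, -1, 0, 0, -1, 2, 0, -5
d²: 25, 1, 0, 0, 1, 4, 0, 25; Σd² = 56
ρ = 1 − 6·56/(8·63) = 1 − 336/504 = 0.333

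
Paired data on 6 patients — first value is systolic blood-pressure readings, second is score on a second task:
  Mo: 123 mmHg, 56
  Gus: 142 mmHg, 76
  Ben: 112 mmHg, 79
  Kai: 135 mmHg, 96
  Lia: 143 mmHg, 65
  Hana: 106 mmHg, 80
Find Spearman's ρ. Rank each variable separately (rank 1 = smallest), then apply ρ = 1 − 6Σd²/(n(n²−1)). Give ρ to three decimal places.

-0.371

Ranks of variable 1: 3, 5, 2, 4, 6, 1
Ranks of variable 2: 1, 3, 4, 6, 2, 5
d = r₁ − r₂: 2, 2, -2, -2, 4, -4
d²: 4, 4, 4, 4, 16, 16; Σd² = 48
ρ = 1 − 6·48/(6·35) = 1 − 288/210 = -0.371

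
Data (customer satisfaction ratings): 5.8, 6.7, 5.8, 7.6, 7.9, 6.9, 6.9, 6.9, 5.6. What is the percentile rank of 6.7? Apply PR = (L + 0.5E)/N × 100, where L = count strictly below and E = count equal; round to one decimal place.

38.9

N = 9.
Strictly below 6.7: 3. Equal to 6.7: 1.
PR = (3 + 0.5·1)/9 × 100 = 38.9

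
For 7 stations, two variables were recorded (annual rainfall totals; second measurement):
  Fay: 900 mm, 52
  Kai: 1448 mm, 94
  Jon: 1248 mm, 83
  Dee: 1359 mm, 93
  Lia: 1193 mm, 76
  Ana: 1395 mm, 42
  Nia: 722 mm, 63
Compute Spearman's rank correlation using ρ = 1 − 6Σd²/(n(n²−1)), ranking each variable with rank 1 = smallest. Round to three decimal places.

0.429

Ranks of variable 1: 2, 7, 4, 5, 3, 6, 1
Ranks of variable 2: 2, 7, 5, 6, 4, 1, 3
d = r₁ − r₂: 0, 0, -1, -1, -1, 5, -2
d²: 0, 0, 1, 1, 1, 25, 4; Σd² = 32
ρ = 1 − 6·32/(7·48) = 1 − 192/336 = 0.429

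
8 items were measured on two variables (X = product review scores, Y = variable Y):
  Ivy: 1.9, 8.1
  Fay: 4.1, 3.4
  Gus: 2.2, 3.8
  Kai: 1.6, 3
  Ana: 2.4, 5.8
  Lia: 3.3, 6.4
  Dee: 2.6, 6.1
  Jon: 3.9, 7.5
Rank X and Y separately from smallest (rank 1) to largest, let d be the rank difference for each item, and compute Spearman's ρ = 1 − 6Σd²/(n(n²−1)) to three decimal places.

0.143

Ranks of variable 1: 2, 8, 3, 1, 4, 6, 5, 7
Ranks of variable 2: 8, 2, 3, 1, 4, 6, 5, 7
d = r₁ − r₂: -6, 6, 0, 0, 0, 0, 0, 0
d²: 36, 36, 0, 0, 0, 0, 0, 0; Σd² = 72
ρ = 1 − 6·72/(8·63) = 1 − 432/504 = 0.143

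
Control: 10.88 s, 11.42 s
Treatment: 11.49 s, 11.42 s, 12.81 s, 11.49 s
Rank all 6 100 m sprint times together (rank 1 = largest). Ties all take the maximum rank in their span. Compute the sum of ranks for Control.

Sorted (descending): 12.81, 11.49, 11.49, 11.42, 11.42, 10.88
The 2 values of 11.49 occupy positions 2–3 → each gets rank 3.
The 2 values of 11.42 occupy positions 4–5 → each gets rank 5.
Control values → pooled ranks: 10.88→6, 11.42→5
Rank sum = 6 + 5 = 11

11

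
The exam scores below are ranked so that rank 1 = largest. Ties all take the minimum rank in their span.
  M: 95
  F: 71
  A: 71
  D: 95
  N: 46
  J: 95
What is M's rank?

1

Sorted (descending): 95, 95, 95, 71, 71, 46
The 3 values of 95 occupy positions 1–3 → each gets rank 1.
The 2 values of 71 occupy positions 4–5 → each gets rank 4.
M has value 95 → rank 1.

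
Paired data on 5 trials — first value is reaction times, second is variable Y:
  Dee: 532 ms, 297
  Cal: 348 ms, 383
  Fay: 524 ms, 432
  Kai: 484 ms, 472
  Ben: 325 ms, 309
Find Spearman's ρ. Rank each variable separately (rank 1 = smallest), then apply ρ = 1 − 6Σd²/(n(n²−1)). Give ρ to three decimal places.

Ranks of variable 1: 5, 2, 4, 3, 1
Ranks of variable 2: 1, 3, 4, 5, 2
d = r₁ − r₂: 4, -1, 0, -2, -1
d²: 16, 1, 0, 4, 1; Σd² = 22
ρ = 1 − 6·22/(5·24) = 1 − 132/120 = -0.100

-0.100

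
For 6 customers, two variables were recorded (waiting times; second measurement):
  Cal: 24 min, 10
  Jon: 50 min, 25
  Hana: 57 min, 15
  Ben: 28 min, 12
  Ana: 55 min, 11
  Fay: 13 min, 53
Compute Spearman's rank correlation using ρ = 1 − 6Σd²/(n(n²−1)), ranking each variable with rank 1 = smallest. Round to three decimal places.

Ranks of variable 1: 2, 4, 6, 3, 5, 1
Ranks of variable 2: 1, 5, 4, 3, 2, 6
d = r₁ − r₂: 1, -1, 2, 0, 3, -5
d²: 1, 1, 4, 0, 9, 25; Σd² = 40
ρ = 1 − 6·40/(6·35) = 1 − 240/210 = -0.143

-0.143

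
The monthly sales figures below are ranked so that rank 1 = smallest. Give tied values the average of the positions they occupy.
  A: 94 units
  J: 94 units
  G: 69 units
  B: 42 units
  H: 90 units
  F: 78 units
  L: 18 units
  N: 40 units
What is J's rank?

7.5

Sorted (ascending): 18, 40, 42, 69, 78, 90, 94, 94
The 2 values of 94 occupy positions 7–8 → average rank (7+8)/2 = 7.5.
J has value 94 units → rank 7.5.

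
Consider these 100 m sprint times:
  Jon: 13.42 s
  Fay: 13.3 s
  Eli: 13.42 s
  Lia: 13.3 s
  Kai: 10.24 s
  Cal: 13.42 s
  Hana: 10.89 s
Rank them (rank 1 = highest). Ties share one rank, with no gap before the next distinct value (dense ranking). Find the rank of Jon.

1

Sorted (descending): 13.42, 13.42, 13.42, 13.3, 13.3, 10.89, 10.24
The 3 values of 13.42 share dense rank 1.
The 2 values of 13.3 share dense rank 2.
Remaining distinct values take the next consecutive integers.
Jon has value 13.42 s → rank 1.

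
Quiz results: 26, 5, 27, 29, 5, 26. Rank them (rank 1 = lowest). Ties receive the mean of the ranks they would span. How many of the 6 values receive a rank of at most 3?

Sorted (ascending): 5, 5, 26, 26, 27, 29
The 2 values of 5 occupy positions 1–2 → average rank (1+2)/2 = 1.5.
The 2 values of 26 occupy positions 3–4 → average rank (3+4)/2 = 3.5.
Ranks ≤ 3: {1.5, 1.5} → 2 values.

2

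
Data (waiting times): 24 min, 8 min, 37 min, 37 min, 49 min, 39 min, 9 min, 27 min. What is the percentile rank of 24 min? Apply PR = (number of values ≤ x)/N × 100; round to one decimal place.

37.5

N = 8.
Strictly below 24: 2. Equal to 24: 1.
PR = 3/8 × 100 = 37.5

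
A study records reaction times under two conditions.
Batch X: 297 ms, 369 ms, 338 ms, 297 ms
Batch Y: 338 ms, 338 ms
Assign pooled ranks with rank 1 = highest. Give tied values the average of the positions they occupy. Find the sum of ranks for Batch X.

Sorted (descending): 369, 338, 338, 338, 297, 297
The 3 values of 338 occupy positions 2–4 → average rank 3.
The 2 values of 297 occupy positions 5–6 → average rank (5+6)/2 = 5.5.
Batch X values → pooled ranks: 297→5.5, 369→1, 338→3, 297→5.5
Rank sum = 5.5 + 1 + 3 + 5.5 = 15

15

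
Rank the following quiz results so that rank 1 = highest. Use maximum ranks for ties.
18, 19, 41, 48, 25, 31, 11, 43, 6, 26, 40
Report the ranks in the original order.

Sorted (descending): 48, 43, 41, 40, 31, 26, 25, 19, 18, 11, 6
No ties — each value takes its position as its rank.

9, 8, 3, 1, 7, 5, 10, 2, 11, 6, 4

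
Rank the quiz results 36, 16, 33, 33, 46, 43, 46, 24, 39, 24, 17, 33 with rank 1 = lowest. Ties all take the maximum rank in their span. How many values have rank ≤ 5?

Sorted (ascending): 16, 17, 24, 24, 33, 33, 33, 36, 39, 43, 46, 46
The 2 values of 24 occupy positions 3–4 → each gets rank 4.
The 3 values of 33 occupy positions 5–7 → each gets rank 7.
The 2 values of 46 occupy positions 11–12 → each gets rank 12.
Ranks ≤ 5: {1, 2, 4, 4} → 4 values.

4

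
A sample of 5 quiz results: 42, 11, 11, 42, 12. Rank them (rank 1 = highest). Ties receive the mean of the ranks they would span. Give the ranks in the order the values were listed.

1.5, 4.5, 4.5, 1.5, 3

Sorted (descending): 42, 42, 12, 11, 11
The 2 values of 42 occupy positions 1–2 → average rank (1+2)/2 = 1.5.
The 2 values of 11 occupy positions 4–5 → average rank (4+5)/2 = 4.5.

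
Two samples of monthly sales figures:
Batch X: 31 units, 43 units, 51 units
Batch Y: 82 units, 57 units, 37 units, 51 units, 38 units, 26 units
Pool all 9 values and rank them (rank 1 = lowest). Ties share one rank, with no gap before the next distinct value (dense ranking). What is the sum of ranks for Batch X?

13

Sorted (ascending): 26, 31, 37, 38, 43, 51, 51, 57, 82
The 2 values of 51 share dense rank 6.
Remaining distinct values take the next consecutive integers.
Batch X values → pooled ranks: 31→2, 43→5, 51→6
Rank sum = 2 + 5 + 6 = 13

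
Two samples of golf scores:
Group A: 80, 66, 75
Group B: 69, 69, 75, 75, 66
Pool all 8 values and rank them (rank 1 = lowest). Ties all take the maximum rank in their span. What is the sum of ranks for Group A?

Sorted (ascending): 66, 66, 69, 69, 75, 75, 75, 80
The 2 values of 66 occupy positions 1–2 → each gets rank 2.
The 2 values of 69 occupy positions 3–4 → each gets rank 4.
The 3 values of 75 occupy positions 5–7 → each gets rank 7.
Group A values → pooled ranks: 80→8, 66→2, 75→7
Rank sum = 8 + 2 + 7 = 17

17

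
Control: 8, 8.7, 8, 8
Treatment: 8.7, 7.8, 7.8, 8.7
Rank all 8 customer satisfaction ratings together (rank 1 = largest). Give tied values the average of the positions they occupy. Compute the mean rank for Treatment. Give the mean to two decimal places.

4.75

Sorted (descending): 8.7, 8.7, 8.7, 8, 8, 8, 7.8, 7.8
The 3 values of 8.7 occupy positions 1–3 → average rank 2.
The 3 values of 8 occupy positions 4–6 → average rank 5.
The 2 values of 7.8 occupy positions 7–8 → average rank (7+8)/2 = 7.5.
Treatment values → pooled ranks: 8.7→2, 7.8→7.5, 7.8→7.5, 8.7→2
Mean rank = (2 + 7.5 + 7.5 + 2) / 4 = 4.75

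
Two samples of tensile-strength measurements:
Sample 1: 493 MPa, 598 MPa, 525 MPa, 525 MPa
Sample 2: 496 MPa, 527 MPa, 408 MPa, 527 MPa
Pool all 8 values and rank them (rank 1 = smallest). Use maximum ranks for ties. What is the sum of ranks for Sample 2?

Sorted (ascending): 408, 493, 496, 525, 525, 527, 527, 598
The 2 values of 525 occupy positions 4–5 → each gets rank 5.
The 2 values of 527 occupy positions 6–7 → each gets rank 7.
Sample 2 values → pooled ranks: 496→3, 527→7, 408→1, 527→7
Rank sum = 3 + 7 + 1 + 7 = 18

18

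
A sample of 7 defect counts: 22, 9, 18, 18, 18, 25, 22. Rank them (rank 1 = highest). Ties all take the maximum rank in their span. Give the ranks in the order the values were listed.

3, 7, 6, 6, 6, 1, 3

Sorted (descending): 25, 22, 22, 18, 18, 18, 9
The 2 values of 22 occupy positions 2–3 → each gets rank 3.
The 3 values of 18 occupy positions 4–6 → each gets rank 6.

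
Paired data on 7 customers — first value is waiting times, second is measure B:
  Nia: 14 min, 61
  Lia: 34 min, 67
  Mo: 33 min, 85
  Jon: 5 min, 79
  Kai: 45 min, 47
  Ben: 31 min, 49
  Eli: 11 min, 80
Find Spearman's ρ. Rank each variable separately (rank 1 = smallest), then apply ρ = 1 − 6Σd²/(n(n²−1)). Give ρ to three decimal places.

Ranks of variable 1: 3, 6, 5, 1, 7, 4, 2
Ranks of variable 2: 3, 4, 7, 5, 1, 2, 6
d = r₁ − r₂: 0, 2, -2, -4, 6, 2, -4
d²: 0, 4, 4, 16, 36, 4, 16; Σd² = 80
ρ = 1 − 6·80/(7·48) = 1 − 480/336 = -0.429

-0.429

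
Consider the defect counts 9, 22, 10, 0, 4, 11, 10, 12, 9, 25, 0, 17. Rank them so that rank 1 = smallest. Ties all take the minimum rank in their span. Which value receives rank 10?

17

Sorted (ascending): 0, 0, 4, 9, 9, 10, 10, 11, 12, 17, 22, 25
The 2 values of 0 occupy positions 1–2 → each gets rank 1.
The 2 values of 9 occupy positions 4–5 → each gets rank 4.
The 2 values of 10 occupy positions 6–7 → each gets rank 6.
Rank 10 → value 17.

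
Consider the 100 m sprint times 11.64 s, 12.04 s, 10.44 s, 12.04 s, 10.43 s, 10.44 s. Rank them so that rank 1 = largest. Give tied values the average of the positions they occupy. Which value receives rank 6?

Sorted (descending): 12.04, 12.04, 11.64, 10.44, 10.44, 10.43
The 2 values of 12.04 occupy positions 1–2 → average rank (1+2)/2 = 1.5.
The 2 values of 10.44 occupy positions 4–5 → average rank (4+5)/2 = 4.5.
Rank 6 → value 10.43.

10.43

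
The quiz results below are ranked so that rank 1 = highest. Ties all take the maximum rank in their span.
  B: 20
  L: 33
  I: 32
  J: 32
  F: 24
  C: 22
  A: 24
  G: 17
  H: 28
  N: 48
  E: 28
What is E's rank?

6

Sorted (descending): 48, 33, 32, 32, 28, 28, 24, 24, 22, 20, 17
The 2 values of 32 occupy positions 3–4 → each gets rank 4.
The 2 values of 28 occupy positions 5–6 → each gets rank 6.
The 2 values of 24 occupy positions 7–8 → each gets rank 8.
E has value 28 → rank 6.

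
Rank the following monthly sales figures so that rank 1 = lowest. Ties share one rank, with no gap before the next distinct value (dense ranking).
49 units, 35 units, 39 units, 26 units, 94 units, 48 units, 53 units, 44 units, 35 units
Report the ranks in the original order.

Sorted (ascending): 26, 35, 35, 39, 44, 48, 49, 53, 94
The 2 values of 35 share dense rank 2.
Remaining distinct values take the next consecutive integers.

6, 2, 3, 1, 8, 5, 7, 4, 2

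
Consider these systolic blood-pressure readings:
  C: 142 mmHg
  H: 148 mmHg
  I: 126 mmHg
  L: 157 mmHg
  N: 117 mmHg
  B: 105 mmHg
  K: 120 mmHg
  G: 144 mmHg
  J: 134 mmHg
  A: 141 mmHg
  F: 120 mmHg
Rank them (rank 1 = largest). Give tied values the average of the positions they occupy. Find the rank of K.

8.5

Sorted (descending): 157, 148, 144, 142, 141, 134, 126, 120, 120, 117, 105
The 2 values of 120 occupy positions 8–9 → average rank (8+9)/2 = 8.5.
K has value 120 mmHg → rank 8.5.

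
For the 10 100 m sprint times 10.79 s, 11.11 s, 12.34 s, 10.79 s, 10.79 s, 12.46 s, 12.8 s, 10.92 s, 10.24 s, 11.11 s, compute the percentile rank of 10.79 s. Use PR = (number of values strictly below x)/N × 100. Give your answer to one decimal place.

N = 10.
Strictly below 10.79: 1. Equal to 10.79: 3.
PR = 1/10 × 100 = 10.0

10.0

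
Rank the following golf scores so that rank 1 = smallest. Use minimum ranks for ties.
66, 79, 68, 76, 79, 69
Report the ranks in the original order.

Sorted (ascending): 66, 68, 69, 76, 79, 79
The 2 values of 79 occupy positions 5–6 → each gets rank 5.

1, 5, 2, 4, 5, 3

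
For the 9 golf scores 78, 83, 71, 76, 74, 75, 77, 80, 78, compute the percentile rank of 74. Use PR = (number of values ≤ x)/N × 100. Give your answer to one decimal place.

N = 9.
Strictly below 74: 1. Equal to 74: 1.
PR = 2/9 × 100 = 22.2

22.2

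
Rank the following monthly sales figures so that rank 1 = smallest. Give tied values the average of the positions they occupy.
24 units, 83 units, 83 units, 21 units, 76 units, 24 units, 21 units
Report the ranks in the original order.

3.5, 6.5, 6.5, 1.5, 5, 3.5, 1.5

Sorted (ascending): 21, 21, 24, 24, 76, 83, 83
The 2 values of 21 occupy positions 1–2 → average rank (1+2)/2 = 1.5.
The 2 values of 24 occupy positions 3–4 → average rank (3+4)/2 = 3.5.
The 2 values of 83 occupy positions 6–7 → average rank (6+7)/2 = 6.5.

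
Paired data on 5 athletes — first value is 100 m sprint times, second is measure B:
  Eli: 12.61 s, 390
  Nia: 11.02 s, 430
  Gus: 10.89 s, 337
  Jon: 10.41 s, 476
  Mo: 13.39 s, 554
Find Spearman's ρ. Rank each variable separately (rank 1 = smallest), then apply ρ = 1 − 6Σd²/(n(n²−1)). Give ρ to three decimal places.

0.300

Ranks of variable 1: 4, 3, 2, 1, 5
Ranks of variable 2: 2, 3, 1, 4, 5
d = r₁ − r₂: 2, 0, 1, -3, 0
d²: 4, 0, 1, 9, 0; Σd² = 14
ρ = 1 − 6·14/(5·24) = 1 − 84/120 = 0.300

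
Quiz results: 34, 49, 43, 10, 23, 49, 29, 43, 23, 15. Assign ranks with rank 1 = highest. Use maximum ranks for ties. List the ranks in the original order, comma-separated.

5, 2, 4, 10, 8, 2, 6, 4, 8, 9

Sorted (descending): 49, 49, 43, 43, 34, 29, 23, 23, 15, 10
The 2 values of 49 occupy positions 1–2 → each gets rank 2.
The 2 values of 43 occupy positions 3–4 → each gets rank 4.
The 2 values of 23 occupy positions 7–8 → each gets rank 8.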